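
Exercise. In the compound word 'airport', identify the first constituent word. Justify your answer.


Split 'airport' into 'air' + 'port'. The first part is 'air'.

air


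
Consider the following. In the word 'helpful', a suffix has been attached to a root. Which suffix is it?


The word 'helpful' = 'help' (root) + '-ful' (suffix). The suffix is '-ful'.

ful


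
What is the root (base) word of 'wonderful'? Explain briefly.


Remove suffix '-ful' from 'wonderful' to get root 'wonder'.

wonder


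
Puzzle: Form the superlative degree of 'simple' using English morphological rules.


Apply superlative formation (ends in e: add -st): 'simple' -> 'simplest'.

simplest


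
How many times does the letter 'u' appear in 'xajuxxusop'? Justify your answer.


Letter 'u' in 'xajuxxusop': found at position(s) 4, 7 = 2 occurrence(s).

2


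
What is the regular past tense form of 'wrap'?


Apply rule: Double final consonant and add -ed. 'wrap' becomes 'wrapped'.

wrapped


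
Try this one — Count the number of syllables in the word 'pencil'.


Break 'pencil' into syllables: pen-cil -> pen | cil = 2 syllables

2 syllables


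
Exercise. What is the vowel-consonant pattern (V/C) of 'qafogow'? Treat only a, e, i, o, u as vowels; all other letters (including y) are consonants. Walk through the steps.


Letter mapping: q = C, a = V, f = C, o = V, g = C, o = V, w = C.

CVCVCVC


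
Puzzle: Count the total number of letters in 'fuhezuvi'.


Spell out 'fuhezuvi' and number each letter: f(1), u(2), h(3), e(4), z(5), u(6), v(7), i(8). Total: 8 letters.

8


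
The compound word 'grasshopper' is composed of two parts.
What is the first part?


Split 'grasshopper' into 'grass' + 'hopper'. The first part is 'grass'.

grass


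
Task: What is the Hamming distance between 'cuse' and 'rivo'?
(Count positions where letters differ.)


Alignment:
Position 1: 'c' vs 'r' = DIFFER
Position 2: 'u' vs 'i' = DIFFER
Position 3: 's' vs 'v' = DIFFER
Position 4: 'e' vs 'o' = DIFFER
Total differences: 4

4


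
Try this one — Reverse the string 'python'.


Reverse 'python' character by character: 'nohtyp'.

nohtyp


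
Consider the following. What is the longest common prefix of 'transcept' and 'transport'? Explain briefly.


Compare from the start: 5 characters match: 'trans'. Mismatch at position 6: 'c' vs 'p'.

trans


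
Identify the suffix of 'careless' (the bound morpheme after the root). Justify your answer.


The word 'careless' = 'care' (root) + '-less' (suffix). The suffix is '-less'.

less


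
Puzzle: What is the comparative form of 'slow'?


Apply comparative formation (add -er): 'slow' -> 'slower'.

slower


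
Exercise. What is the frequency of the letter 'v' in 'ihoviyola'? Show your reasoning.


Letter 'v' in 'ihoviyola': found at position(s) 4 = 1 occurrence(s).

1


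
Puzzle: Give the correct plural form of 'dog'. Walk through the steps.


Apply rule: Add -s. 'dog' becomes 'dogs'.

dogs


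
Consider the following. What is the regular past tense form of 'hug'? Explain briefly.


Apply rule: Double final consonant and add -ed. 'hug' becomes 'hugged'.

hugged


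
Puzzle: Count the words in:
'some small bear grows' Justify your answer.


Split into words: some | small | bear | grows = 4 words.

4


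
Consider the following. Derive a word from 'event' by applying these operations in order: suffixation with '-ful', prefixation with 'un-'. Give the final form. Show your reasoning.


Step 1: Add suffix '-ful' to 'event' = 'eventful'
Step 2: Add prefix 'un-' to 'eventful' = 'uneventful'

uneventful


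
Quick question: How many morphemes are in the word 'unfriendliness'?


Decomposition: un- (prefix) + friend (root) + -ly (suffix) + -ness (suffix) = 4 morpheme(s)

4 morphemes


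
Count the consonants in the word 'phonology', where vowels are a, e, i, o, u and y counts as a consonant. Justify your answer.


Consonants in 'phonology': p, h, n, l, g, y = 6 consonants.

6


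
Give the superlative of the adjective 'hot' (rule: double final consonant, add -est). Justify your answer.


Apply superlative formation (double final consonant, add -est): 'hot' -> 'hottest'.

hottest


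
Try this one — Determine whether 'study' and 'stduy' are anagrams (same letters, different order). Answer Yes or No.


Sorted letters of 'study': 'dstuy'
Sorted letters of 'stduy': 'dstuy'
They match.

Yes


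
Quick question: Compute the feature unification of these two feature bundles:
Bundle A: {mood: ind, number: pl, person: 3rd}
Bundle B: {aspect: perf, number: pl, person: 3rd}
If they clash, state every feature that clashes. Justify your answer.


Compare features:
aspect: A=_ vs B=perf -> unified: perf
mood: A=ind vs B=_ -> unified: ind
number: A=pl vs B=pl -> unified: pl
person: A=3rd vs B=3rd -> unified: 3rd
No clashes found.

Unified: {aspect: perf, mood: ind, number: pl, person: 3rd}


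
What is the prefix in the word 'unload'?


The word 'unload' = 'un' (prefix) + 'load' (root). The prefix is 'un'.

un


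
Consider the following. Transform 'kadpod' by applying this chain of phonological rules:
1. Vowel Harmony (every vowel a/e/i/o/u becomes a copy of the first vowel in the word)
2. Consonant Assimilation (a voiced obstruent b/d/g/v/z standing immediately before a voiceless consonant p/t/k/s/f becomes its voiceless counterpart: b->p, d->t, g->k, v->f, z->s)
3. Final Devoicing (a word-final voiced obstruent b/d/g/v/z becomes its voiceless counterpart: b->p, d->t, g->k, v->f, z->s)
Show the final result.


Starting form: 'kadpod'
Rule 1: Vowel Harmony: all vowels become 'a' (matching first vowel). 'kadpod' -> 'kadpad'
Rule 2: Consonant Assimilation: voiced obstruent before voiceless consonant becomes voiceless ('dp' -> 'tp'). 'kadpad' -> 'katpad'
Rule 3: Final Devoicing: word-final voiced obstruent 'd' becomes voiceless 't'. 'katpad' -> 'katpat'
Final form: 'katpat'

katpat


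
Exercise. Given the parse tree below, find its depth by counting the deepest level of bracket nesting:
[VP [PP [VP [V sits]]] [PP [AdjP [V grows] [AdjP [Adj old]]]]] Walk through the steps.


Count bracket nesting levels:
'[' at pos 0: depth = 1
'[' at pos 4: depth = 2
'[' at pos 8: depth = 3
'[' at pos 12: depth = 4
'[' at pos 23: depth = 2
'[' at pos 27: depth = 3
'[' at pos 33: depth = 4
'[' at pos 43: depth = 4
'[' at pos 49: depth = 5
Maximum depth reached: 5

5


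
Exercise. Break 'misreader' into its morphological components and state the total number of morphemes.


Step 1: Identify prefix: 'mis' (meaning: wrongly)
Step 2: Identify root: 'read'
Step 3: Identify suffix(es): 'er'
Decomposition: mis- (prefix: wrongly) + read (root) + -er (suffix: one who)
Total morphemes: 3

3 morphemes (mis- (prefix: wrongly) + read (root) + -er (suffix: one who))


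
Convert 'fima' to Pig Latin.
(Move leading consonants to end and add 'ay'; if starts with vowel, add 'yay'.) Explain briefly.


'fima': move consonant cluster 'f' to end and add 'ay': 'imafay'.

imafay


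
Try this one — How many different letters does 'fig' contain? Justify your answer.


Unique letters in 'fig': {f, g, i} = 3 distinct letters.

3


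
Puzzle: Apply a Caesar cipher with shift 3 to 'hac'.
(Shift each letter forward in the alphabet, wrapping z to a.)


Shift each letter by 3: h -> k, a -> d, c -> f. Result: 'kdf'.

kdf


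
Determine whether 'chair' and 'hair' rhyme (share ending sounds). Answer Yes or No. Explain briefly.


Rime (stressed vowel + following sounds) of 'chair': -air = /ɛər/
Rime of 'hair': -air = /ɛər/
/ɛər/ and /ɛər/ are the same ending sound, so the words rhyme.

Yes


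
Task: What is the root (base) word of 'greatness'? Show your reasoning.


Remove suffix '-ness' from 'greatness' to get root 'great'.

great


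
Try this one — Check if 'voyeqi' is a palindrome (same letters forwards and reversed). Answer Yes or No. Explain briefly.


Forward: 'voyeqi'
Reversed: 'iqeyov'
They differ.

No


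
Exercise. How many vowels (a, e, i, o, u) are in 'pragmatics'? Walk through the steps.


Vowels in 'pragmatics': a, a, i = 3 vowels.

3


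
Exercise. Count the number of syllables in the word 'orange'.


Break 'orange' into syllables: or-ange -> or | ange = 2 syllables

2 syllables


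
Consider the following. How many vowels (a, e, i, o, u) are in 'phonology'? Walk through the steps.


Vowels in 'phonology': o, o, o = 3 vowels.

3


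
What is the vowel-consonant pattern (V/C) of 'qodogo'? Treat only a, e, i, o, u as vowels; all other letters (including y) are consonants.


Letter mapping: q = C, o = V, d = C, o = V, g = C, o = V.

CVCVCV


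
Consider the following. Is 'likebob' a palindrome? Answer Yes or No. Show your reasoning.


Forward: 'likebob'
Reversed: 'bobekil'
They differ.

No


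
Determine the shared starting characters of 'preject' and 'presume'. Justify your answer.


Compare from the start: 3 characters match: 'pre'. Mismatch at position 4: 'j' vs 's'.

pre


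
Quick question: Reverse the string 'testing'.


Reverse 'testing' character by character: 'gnitset'.

gnitset


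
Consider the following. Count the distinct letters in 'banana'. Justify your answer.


Unique letters in 'banana': {a, b, n} = 3 distinct letters.

3


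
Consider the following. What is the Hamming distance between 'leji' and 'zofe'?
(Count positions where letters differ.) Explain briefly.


Alignment:
Position 1: 'l' vs 'z' = DIFFER
Position 2: 'e' vs 'o' = DIFFER
Position 3: 'j' vs 'f' = DIFFER
Position 4: 'i' vs 'e' = DIFFER
Total differences: 4

4


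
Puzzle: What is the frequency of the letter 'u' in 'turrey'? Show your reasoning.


Letter 'u' in 'turrey': found at position(s) 2 = 1 occurrence(s).

1


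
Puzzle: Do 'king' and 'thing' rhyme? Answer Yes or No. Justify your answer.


Rime (stressed vowel + following sounds) of 'king': -ing = /ɪŋ/
Rime of 'thing': -ing = /ɪŋ/
/ɪŋ/ and /ɪŋ/ are the same ending sound, so the words rhyme.

Yes


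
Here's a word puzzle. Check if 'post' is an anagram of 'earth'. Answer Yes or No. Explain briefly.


Sorted letters of 'post': 'opst'
Sorted letters of 'earth': 'aehrt'
They do not match.

No


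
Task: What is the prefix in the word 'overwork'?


The word 'overwork' = 'over' (prefix) + 'work' (root). The prefix is 'over'.

over


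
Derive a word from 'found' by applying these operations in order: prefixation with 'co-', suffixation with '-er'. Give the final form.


Step 1: Add prefix 'co-' to 'found' = 'cofound'
Step 2: Add suffix '-er' to 'cofound' = 'cofounder'

cofounder


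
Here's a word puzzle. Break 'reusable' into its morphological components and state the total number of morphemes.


Step 1: Identify prefix: 're' (meaning: again)
Step 2: Identify root: 'use'
Step 3: Identify suffix(es): 'able'
Decomposition: re- (prefix: again) + use (root) + -able (suffix: capable of)
Total morphemes: 3

3 morphemes (re- (prefix: again) + use (root) + -able (suffix: capable of))


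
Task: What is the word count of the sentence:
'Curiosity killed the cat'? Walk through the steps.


Split into words: Curiosity | killed | the | cat = 4 words.

4


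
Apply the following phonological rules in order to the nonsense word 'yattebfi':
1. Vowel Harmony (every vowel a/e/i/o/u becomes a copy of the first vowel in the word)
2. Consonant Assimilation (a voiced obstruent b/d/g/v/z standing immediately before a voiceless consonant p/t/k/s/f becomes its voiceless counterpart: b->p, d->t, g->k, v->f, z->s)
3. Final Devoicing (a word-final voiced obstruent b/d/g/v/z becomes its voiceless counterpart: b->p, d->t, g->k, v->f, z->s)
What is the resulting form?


Starting form: 'yattebfi'
Rule 1: Vowel Harmony: all vowels become 'a' (matching first vowel). 'yattebfi' -> 'yattabfa'
Rule 2: Consonant Assimilation: voiced obstruent before voiceless consonant becomes voiceless ('bf' -> 'pf'). 'yattabfa' -> 'yattapfa'
Rule 3: Final Devoicing: the word ends in the vowel 'a', not a consonant. No change.
Final form: 'yattapfa'

yattapfa


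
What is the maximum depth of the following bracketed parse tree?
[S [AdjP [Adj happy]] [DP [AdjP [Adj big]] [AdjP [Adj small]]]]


Count bracket nesting levels:
'[' at pos 0: depth = 1
'[' at pos 3: depth = 2
'[' at pos 9: depth = 3
'[' at pos 22: depth = 2
'[' at pos 26: depth = 3
'[' at pos 32: depth = 4
'[' at pos 43: depth = 3
'[' at pos 49: depth = 4
Maximum depth reached: 4

4


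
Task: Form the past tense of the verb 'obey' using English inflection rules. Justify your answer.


Apply rule: Add -ed. 'obey' becomes 'obeyed'.

obeyed


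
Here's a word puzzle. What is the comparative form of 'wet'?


Apply comparative formation (double final consonant, add -er): 'wet' -> 'wetter'.

wetter


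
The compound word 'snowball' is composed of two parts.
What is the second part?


Split 'snowball' into 'snow' + 'ball'. The second part is 'ball'.

ball


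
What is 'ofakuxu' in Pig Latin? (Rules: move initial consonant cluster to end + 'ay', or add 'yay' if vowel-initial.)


'ofakuxu' starts with a vowel, so add 'yay': 'ofakuxuyay'.

ofakuxuyay


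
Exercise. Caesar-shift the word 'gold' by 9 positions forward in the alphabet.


Shift each letter by 9: g -> p, o -> x, l -> u, d -> m. Result: 'pxum'.

pxum


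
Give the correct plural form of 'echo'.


Apply rule: Add -es (consonant + o). 'echo' becomes 'echoes'.

echoes


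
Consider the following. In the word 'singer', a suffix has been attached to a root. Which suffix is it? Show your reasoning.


The word 'singer' = 'sing' (root) + '-er' (suffix). The suffix is '-er'.

er


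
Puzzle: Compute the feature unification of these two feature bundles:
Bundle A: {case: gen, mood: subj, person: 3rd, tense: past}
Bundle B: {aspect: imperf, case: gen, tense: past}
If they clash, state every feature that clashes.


Compare features:
aspect: A=_ vs B=imperf -> unified: imperf
case: A=gen vs B=gen -> unified: gen
mood: A=subj vs B=_ -> unified: subj
person: A=3rd vs B=_ -> unified: 3rd
tense: A=past vs B=past -> unified: past
No clashes found.

Unified: {aspect: imperf, case: gen, mood: subj, person: 3rd, tense: past}


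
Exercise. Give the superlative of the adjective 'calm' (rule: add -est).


Apply superlative formation (add -est): 'calm' -> 'calmest'.

calmest


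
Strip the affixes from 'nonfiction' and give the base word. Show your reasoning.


Remove prefix 'non' from 'nonfiction' to get root 'fiction'.

fiction


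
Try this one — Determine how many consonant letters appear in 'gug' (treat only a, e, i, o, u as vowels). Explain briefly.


Consonants in 'gug': g, g = 2 consonants.

2


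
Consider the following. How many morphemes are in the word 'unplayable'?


Decomposition: un- (prefix) + play (root) + -able (suffix) = 3 morpheme(s)

3 morphemes


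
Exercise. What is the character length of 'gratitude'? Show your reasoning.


Spell out 'gratitude' and number each letter: g(1), r(2), a(3), t(4), i(5), t(6), u(7), d(8), e(9). Total: 9 letters.

9


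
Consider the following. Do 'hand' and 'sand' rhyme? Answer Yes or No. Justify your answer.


Rime (stressed vowel + following sounds) of 'hand': -and = /ænd/
Rime of 'sand': -and = /ænd/
/ænd/ and /ænd/ are the same ending sound, so the words rhyme.

Yes


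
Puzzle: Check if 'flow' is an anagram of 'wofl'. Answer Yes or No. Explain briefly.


Sorted letters of 'flow': 'flow'
Sorted letters of 'wofl': 'flow'
They match.

Yes


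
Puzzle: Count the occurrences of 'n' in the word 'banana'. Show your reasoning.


Letter 'n' in 'banana': found at position(s) 3, 5 = 2 occurrence(s).

2


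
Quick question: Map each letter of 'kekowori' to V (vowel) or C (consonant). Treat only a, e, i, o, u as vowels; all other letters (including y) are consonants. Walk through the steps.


Letter mapping: k = C, e = V, k = C, o = V, w = C, o = V, r = C, i = V.

CVCVCVCV


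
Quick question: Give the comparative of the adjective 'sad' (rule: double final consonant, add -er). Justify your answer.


Apply comparative formation (double final consonant, add -er): 'sad' -> 'sadder'.

sadder


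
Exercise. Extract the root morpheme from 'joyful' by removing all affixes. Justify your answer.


Remove suffix '-ful' from 'joyful' to get root 'joy'.

joy


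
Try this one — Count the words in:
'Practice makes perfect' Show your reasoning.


Split into words: Practice | makes | perfect = 3 words.

3


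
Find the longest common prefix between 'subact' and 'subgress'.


Compare from the start: 3 characters match: 'sub'. Mismatch at position 4: 'a' vs 'g'.

sub


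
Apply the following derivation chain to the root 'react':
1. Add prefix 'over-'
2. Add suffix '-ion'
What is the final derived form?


Step 1: Add prefix 'over-' to 'react' = 'overreact'
Step 2: Add suffix '-ion' to 'overreact' = 'overreaction'

overreaction


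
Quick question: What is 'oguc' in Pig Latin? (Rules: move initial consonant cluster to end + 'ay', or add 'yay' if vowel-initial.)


'oguc' starts with a vowel, so add 'yay': 'ogucyay'.

ogucyay


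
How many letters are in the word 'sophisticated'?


Spell out 'sophisticated' and number each letter: s(1), o(2), p(3), h(4), i(5), s(6), t(7), i(8), c(9), a(10), t(11), e(12), d(13). Total: 13 letters.

13


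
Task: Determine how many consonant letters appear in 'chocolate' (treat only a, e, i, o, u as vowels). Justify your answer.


Consonants in 'chocolate': c, h, c, l, t = 5 consonants.

5


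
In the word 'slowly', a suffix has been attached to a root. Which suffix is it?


The word 'slowly' = 'slow' (root) + '-ly' (suffix). The suffix is '-ly'.

ly


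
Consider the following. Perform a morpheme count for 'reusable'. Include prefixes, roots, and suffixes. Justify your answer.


Decomposition: re- (prefix) + use (root) + -able (suffix) = 3 morpheme(s)

3 morphemes


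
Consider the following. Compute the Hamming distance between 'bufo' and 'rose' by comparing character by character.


Alignment:
Position 1: 'b' vs 'r' = DIFFER
Position 2: 'u' vs 'o' = DIFFER
Position 3: 'f' vs 's' = DIFFER
Position 4: 'o' vs 'e' = DIFFER
Total differences: 4

4


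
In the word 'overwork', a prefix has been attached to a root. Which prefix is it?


The word 'overwork' = 'over' (prefix) + 'work' (root). The prefix is 'over'.

over


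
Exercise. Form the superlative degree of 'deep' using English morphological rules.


Apply superlative formation (add -est): 'deep' -> 'deepest'.

deepest


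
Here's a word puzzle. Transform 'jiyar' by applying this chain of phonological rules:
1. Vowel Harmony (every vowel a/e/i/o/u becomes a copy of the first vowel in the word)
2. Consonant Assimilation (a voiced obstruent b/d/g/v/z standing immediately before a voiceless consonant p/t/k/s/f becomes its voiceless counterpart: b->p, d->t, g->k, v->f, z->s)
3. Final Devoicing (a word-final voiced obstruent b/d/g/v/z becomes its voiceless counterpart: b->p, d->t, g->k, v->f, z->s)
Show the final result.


Starting form: 'jiyar'
Rule 1: Vowel Harmony: all vowels become 'i' (matching first vowel). 'jiyar' -> 'jiyir'
Rule 2: Consonant Assimilation: no voiced obstruent (b/d/g/v/z) stands immediately before a voiceless consonant (p/t/k/s/f). No change.
Rule 3: Final Devoicing: final consonant 'r' is not one of the voiced obstruents b/d/g/v/z. No change.
Final form: 'jiyir'

jiyir


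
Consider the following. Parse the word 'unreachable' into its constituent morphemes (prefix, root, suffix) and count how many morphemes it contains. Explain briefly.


Step 1: Identify prefix: 'un' (meaning: not/reverse)
Step 2: Identify root: 'reach'
Step 3: Identify suffix(es): 'able'
Decomposition: un- (prefix: not/reverse) + reach (root) + -able (suffix: capable of)
Total morphemes: 3

3 morphemes (un- (prefix: not/reverse) + reach (root) + -able (suffix: capable of))


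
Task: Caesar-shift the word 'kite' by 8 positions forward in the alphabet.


Shift each letter by 8: k -> s, i -> q, t -> b, e -> m. Result: 'sqbm'.

sqbm


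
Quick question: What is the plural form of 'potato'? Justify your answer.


Apply rule: Add -es (consonant + o). 'potato' becomes 'potatoes'.

potatoes


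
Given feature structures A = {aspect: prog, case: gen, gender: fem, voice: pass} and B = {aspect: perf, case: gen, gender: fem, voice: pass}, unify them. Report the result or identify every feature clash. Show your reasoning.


Compare features:
aspect: A=prog vs B=perf -> CLASH
case: A=gen vs B=gen -> unified: gen
gender: A=fem vs B=fem -> unified: fem
voice: A=pass vs B=pass -> unified: pass
Clash detected on feature 'aspect' (prog vs perf); unification fails.

CLASH on 'aspect' (prog vs perf)


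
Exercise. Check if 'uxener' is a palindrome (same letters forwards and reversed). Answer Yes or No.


Forward: 'uxener'
Reversed: 'renexu'
They differ.

No


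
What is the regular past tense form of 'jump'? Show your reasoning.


Apply rule: Add -ed. 'jump' becomes 'jumped'.

jumped


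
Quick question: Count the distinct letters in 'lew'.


Unique letters in 'lew': {e, l, w} = 3 distinct letters.

3


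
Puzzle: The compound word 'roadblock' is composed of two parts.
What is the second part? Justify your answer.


Split 'roadblock' into 'road' + 'block'. The second part is 'block'.

block


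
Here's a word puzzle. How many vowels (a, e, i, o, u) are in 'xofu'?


Vowels in 'xofu': o, u = 2 vowels.

2


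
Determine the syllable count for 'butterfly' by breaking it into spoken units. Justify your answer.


Break 'butterfly' into syllables: but-ter-fly -> but | ter | fly = 3 syllables

3 syllables


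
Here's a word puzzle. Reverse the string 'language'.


Reverse 'language' character by character: 'egaugnal'.

egaugnal


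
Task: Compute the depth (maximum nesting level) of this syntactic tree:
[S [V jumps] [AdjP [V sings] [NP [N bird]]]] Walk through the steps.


Count bracket nesting levels:
'[' at pos 0: depth = 1
'[' at pos 3: depth = 2
'[' at pos 13: depth = 2
'[' at pos 19: depth = 3
'[' at pos 29: depth = 3
'[' at pos 33: depth = 4
Maximum depth reached: 4

4


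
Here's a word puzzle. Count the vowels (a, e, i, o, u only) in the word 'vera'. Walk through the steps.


Vowels in 'vera': e, a = 2 vowels.

2


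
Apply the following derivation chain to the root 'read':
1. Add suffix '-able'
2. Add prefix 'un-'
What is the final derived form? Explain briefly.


Step 1: Add suffix '-able' to 'read' = 'readable'
Step 2: Add prefix 'un-' to 'readable' = 'unreadable'

unreadable


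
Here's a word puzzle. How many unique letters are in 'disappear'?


Unique letters in 'disappear': {a, d, e, i, p, r, s} = 7 distinct letters.

7


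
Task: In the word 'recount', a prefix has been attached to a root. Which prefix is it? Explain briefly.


The word 'recount' = 're' (prefix) + 'count' (root). The prefix is 're'.

re


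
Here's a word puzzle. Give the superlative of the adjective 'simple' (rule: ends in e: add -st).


Apply superlative formation (ends in e: add -st): 'simple' -> 'simplest'.

simplest


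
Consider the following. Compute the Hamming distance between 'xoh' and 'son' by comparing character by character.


Alignment:
Position 1: 'x' vs 's' = DIFFER
Position 2: 'o' vs 'o' = match
Position 3: 'h' vs 'n' = DIFFER
Total differences: 2

2


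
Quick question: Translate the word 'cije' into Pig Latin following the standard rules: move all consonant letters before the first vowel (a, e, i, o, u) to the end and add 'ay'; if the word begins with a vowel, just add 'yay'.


'cije': move consonant cluster 'c' to end and add 'ay': 'ijecay'.

ijecay


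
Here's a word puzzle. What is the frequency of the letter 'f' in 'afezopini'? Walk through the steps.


Letter 'f' in 'afezopini': found at position(s) 2 = 1 occurrence(s).

1


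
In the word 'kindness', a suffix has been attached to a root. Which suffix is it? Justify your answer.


The word 'kindness' = 'kind' (root) + '-ness' (suffix). The suffix is '-ness'.

ness


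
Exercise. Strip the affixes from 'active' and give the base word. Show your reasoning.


Remove suffix '-ive' from 'active' to get root 'act'.

act


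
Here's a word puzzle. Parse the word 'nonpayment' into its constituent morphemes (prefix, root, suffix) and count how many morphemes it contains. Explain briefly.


Step 1: Identify prefix: 'non' (meaning: not)
Step 2: Identify root: 'pay'
Step 3: Identify suffix(es): 'ment'
Decomposition: non- (prefix: not) + pay (root) + -ment (suffix: action/result)
Total morphemes: 3

3 morphemes (non- (prefix: not) + pay (root) + -ment (suffix: action/result))


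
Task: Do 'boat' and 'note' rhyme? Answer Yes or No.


Rime (stressed vowel + following sounds) of 'boat': -oat = /oʊt/
Rime of 'note': -ote = /oʊt/
/oʊt/ and /oʊt/ are the same ending sound, so the words rhyme.

Yes


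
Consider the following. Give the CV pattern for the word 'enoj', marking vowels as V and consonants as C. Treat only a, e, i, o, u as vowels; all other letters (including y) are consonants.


Letter mapping: e = V, n = C, o = V, j = C.

VCVC


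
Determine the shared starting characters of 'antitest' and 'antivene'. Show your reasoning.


Compare from the start: 4 characters match: 'anti'. Mismatch at position 5: 't' vs 'v'.

anti


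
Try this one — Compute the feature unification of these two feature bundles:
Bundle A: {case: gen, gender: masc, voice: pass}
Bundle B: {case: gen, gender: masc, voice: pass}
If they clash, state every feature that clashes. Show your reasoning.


Compare features:
case: A=gen vs B=gen -> unified: gen
gender: A=masc vs B=masc -> unified: masc
voice: A=pass vs B=pass -> unified: pass
No clashes found.

Unified: {case: gen, gender: masc, voice: pass}


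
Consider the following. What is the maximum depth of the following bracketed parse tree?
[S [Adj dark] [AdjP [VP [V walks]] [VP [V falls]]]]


Count bracket nesting levels:
'[' at pos 0: depth = 1
'[' at pos 3: depth = 2
'[' at pos 14: depth = 2
'[' at pos 20: depth = 3
'[' at pos 24: depth = 4
'[' at pos 35: depth = 3
'[' at pos 39: depth = 4
Maximum depth reached: 4

4


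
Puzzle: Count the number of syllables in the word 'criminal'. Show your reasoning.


Break 'criminal' into syllables: crim-i-nal -> crim | i | nal = 3 syllables

3 syllables


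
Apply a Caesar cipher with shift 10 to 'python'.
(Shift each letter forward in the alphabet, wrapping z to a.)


Shift each letter by 10: p -> z, y -> i, t -> d, h -> r, o -> y, n -> x. Result: 'zidryx'.

zidryx


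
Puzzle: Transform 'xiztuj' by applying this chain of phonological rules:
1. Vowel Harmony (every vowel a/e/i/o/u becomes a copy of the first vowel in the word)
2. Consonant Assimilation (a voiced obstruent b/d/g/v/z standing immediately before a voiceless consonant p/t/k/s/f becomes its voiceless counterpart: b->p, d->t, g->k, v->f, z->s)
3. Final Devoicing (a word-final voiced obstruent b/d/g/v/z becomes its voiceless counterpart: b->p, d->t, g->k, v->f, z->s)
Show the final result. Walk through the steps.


Starting form: 'xiztuj'
Rule 1: Vowel Harmony: all vowels become 'i' (matching first vowel). 'xiztuj' -> 'xiztij'
Rule 2: Consonant Assimilation: voiced obstruent before voiceless consonant becomes voiceless ('zt' -> 'st'). 'xiztij' -> 'xistij'
Rule 3: Final Devoicing: final consonant 'j' is not one of the voiced obstruents b/d/g/v/z. No change.
Final form: 'xistij'

xistij


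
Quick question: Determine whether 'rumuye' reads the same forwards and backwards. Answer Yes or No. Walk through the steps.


Forward: 'rumuye'
Reversed: 'eyumur'
They differ.

No


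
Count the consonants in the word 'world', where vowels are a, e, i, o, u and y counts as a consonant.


Consonants in 'world': w, r, l, d = 4 consonants.

4


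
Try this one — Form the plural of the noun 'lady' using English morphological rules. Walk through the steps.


Apply rule: Change -y to -ies (consonant + y). 'lady' becomes 'ladies'.

ladies


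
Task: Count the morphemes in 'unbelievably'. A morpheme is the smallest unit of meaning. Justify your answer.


Decomposition: un- (prefix) + believe (root) + -able (suffix) + -ly (suffix) = 4 morpheme(s)

4 morphemes


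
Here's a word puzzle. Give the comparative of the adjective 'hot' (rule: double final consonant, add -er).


Apply comparative formation (double final consonant, add -er): 'hot' -> 'hotter'.

hotter


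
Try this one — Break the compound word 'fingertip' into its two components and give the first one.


Split 'fingertip' into 'finger' + 'tip'. The first part is 'finger'.

finger


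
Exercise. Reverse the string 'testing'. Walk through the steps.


Reverse 'testing' character by character: 'gnitset'.

gnitset


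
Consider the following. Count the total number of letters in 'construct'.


Spell out 'construct' and number each letter: c(1), o(2), n(3), s(4), t(5), r(6), u(7), c(8), t(9). Total: 9 letters.

9


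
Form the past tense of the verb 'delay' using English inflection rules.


Apply rule: Add -ed. 'delay' becomes 'delayed'.

delayed


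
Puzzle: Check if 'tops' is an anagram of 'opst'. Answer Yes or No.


Sorted letters of 'tops': 'opst'
Sorted letters of 'opst': 'opst'
They match.

Yes


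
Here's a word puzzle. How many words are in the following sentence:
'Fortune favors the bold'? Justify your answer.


Split into words: Fortune | favors | the | bold = 4 words.

4


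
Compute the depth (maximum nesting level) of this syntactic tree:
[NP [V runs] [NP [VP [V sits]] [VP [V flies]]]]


Count bracket nesting levels:
'[' at pos 0: depth = 1
'[' at pos 4: depth = 2
'[' at pos 13: depth = 2
'[' at pos 17: depth = 3
'[' at pos 21: depth = 4
'[' at pos 31: depth = 3
'[' at pos 35: depth = 4
Maximum depth reached: 4

4


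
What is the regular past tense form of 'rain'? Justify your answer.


Apply rule: Add -ed. 'rain' becomes 'rained'.

rained


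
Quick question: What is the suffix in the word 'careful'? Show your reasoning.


The word 'careful' = 'care' (root) + '-ful' (suffix). The suffix is '-ful'.

ful


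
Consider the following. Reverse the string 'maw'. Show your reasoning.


Reverse 'maw' character by character: 'wam'.

wam


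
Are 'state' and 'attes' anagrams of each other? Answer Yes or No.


Sorted letters of 'state': 'aestt'
Sorted letters of 'attes': 'aestt'
They match.

Yes


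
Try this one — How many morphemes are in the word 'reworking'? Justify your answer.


Decomposition: re- (prefix) + work (root) + -ing (suffix) = 3 morpheme(s)

3 morphemes


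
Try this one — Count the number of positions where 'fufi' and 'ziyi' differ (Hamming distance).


Alignment:
Position 1: 'f' vs 'z' = DIFFER
Position 2: 'u' vs 'i' = DIFFER
Position 3: 'f' vs 'y' = DIFFER
Position 4: 'i' vs 'i' = match
Total differences: 3

3


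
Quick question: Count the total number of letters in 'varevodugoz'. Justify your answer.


Spell out 'varevodugoz' and number each letter: v(1), a(2), r(3), e(4), v(5), o(6), d(7), u(8), g(9), o(10), z(11). Total: 11 letters.

11


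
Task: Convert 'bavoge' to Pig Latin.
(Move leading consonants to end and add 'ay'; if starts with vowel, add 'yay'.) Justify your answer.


'bavoge': move consonant cluster 'b' to end and add 'ay': 'avogebay'.

avogebay


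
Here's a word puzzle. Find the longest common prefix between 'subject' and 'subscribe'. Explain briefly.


Compare from the start: 3 characters match: 'sub'. Mismatch at position 4: 'j' vs 's'.

sub


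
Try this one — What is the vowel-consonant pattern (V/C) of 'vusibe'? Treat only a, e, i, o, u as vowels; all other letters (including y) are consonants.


Letter mapping: v = C, u = V, s = C, i = V, b = C, e = V.

CVCVCV


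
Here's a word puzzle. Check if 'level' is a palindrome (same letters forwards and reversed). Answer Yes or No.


Forward: 'level'
Reversed: 'level'
They are identical.

Yes


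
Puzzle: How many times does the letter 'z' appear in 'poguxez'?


Letter 'z' in 'poguxez': found at position(s) 7 = 1 occurrence(s).

1


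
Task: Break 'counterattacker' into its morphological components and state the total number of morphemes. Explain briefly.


Step 1: Identify prefix: 'counter' (meaning: against)
Step 2: Identify root: 'attack'
Step 3: Identify suffix(es): 'er'
Decomposition: counter- (prefix: against) + attack (root) + -er (suffix: one who)
Total morphemes: 3

3 morphemes (counter- (prefix: against) + attack (root) + -er (suffix: one who))


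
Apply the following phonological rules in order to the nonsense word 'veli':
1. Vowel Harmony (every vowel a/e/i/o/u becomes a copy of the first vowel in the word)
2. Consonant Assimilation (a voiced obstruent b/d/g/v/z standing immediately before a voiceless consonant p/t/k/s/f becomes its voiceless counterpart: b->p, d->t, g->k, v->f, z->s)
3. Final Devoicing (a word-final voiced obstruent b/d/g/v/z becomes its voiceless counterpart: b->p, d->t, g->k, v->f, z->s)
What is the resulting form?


Starting form: 'veli'
Rule 1: Vowel Harmony: all vowels become 'e' (matching first vowel). 'veli' -> 'vele'
Rule 2: Consonant Assimilation: no voiced obstruent (b/d/g/v/z) stands immediately before a voiceless consonant (p/t/k/s/f). No change.
Rule 3: Final Devoicing: the word ends in the vowel 'e', not a consonant. No change.
Final form: 'vele'

vele


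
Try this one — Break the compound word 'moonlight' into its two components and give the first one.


Split 'moonlight' into 'moon' + 'light'. The first part is 'moon'.

moon


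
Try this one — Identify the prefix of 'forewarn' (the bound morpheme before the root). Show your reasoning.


The word 'forewarn' = 'fore' (prefix) + 'warn' (root). The prefix is 'fore'.

fore


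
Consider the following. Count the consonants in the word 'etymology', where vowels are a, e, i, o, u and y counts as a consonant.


Consonants in 'etymology': t, y, m, l, g, y = 6 consonants.

6


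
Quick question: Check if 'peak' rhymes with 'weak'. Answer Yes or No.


Rime (stressed vowel + following sounds) of 'peak': -eak = /iːk/
Rime of 'weak': -eak = /iːk/
/iːk/ and /iːk/ are the same ending sound, so the words rhyme.

Yes


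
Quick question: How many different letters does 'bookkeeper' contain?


Unique letters in 'bookkeeper': {b, e, k, o, p, r} = 6 distinct letters.

6


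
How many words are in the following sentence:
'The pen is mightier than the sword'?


Split into words: The | pen | is | mightier | than | the | sword = 7 words.

7


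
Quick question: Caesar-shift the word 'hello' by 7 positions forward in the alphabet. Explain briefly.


Shift each letter by 7: h -> o, e -> l, l -> s, l -> s, o -> v. Result: 'olssv'.

olssv


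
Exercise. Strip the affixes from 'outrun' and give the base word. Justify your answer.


Remove prefix 'out' from 'outrun' to get root 'run'.

run


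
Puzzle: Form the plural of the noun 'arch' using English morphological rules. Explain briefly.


Apply rule: Add -es (sibilant/fricative ending). 'arch' becomes 'arches'.

arches


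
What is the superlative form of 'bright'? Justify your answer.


Apply superlative formation (add -est): 'bright' -> 'brightest'.

brightest


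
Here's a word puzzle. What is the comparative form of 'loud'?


Apply comparative formation (add -er): 'loud' -> 'louder'.

louder


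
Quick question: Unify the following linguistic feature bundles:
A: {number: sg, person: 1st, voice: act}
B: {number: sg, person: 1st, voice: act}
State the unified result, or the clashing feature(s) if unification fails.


Compare features:
number: A=sg vs B=sg -> unified: sg
person: A=1st vs B=1st -> unified: 1st
voice: A=act vs B=act -> unified: act
No clashes found.

Unified: {number: sg, person: 1st, voice: act}


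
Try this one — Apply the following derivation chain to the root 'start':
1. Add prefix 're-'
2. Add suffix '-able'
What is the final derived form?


Step 1: Add prefix 're-' to 'start' = 'restart'
Step 2: Add suffix '-able' to 'restart' = 'restartable'

restartable


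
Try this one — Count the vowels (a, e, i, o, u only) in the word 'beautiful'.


Vowels in 'beautiful': e, a, u, i, u = 5 vowels.

5


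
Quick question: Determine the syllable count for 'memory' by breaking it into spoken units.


Break 'memory' into syllables: mem-o-ry -> mem | o | ry = 3 syllables

3 syllables


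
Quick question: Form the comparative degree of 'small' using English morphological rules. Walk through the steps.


Apply comparative formation (add -er): 'small' -> 'smaller'.

smaller


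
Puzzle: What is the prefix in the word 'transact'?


The word 'transact' = 'trans' (prefix) + 'act' (root). The prefix is 'trans'.

trans


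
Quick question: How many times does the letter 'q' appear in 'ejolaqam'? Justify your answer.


Letter 'q' in 'ejolaqam': found at position(s) 6 = 1 occurrence(s).

1


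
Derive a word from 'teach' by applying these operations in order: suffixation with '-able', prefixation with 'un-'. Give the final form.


Step 1: Add suffix '-able' to 'teach' = 'teachable'
Step 2: Add prefix 'un-' to 'teachable' = 'unteachable'

unteachable


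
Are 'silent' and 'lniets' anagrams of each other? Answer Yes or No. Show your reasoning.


Sorted letters of 'silent': 'eilnst'
Sorted letters of 'lniets': 'eilnst'
They match.

Yes


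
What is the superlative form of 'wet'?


Apply superlative formation (double final consonant, add -est): 'wet' -> 'wettest'.

wettest


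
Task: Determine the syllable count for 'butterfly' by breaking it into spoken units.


Break 'butterfly' into syllables: but-ter-fly -> but | ter | fly = 3 syllables

3 syllables


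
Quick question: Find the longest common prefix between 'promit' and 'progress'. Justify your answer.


Compare from the start: 3 characters match: 'pro'. Mismatch at position 4: 'm' vs 'g'.

pro


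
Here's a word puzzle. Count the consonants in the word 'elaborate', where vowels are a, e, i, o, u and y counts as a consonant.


Consonants in 'elaborate': l, b, r, t = 4 consonants.

4


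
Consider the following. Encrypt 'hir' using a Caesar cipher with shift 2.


Shift each letter by 2: h -> j, i -> k, r -> t. Result: 'jkt'.

jkt


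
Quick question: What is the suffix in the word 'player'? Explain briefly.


The word 'player' = 'play' (root) + '-er' (suffix). The suffix is '-er'.

er


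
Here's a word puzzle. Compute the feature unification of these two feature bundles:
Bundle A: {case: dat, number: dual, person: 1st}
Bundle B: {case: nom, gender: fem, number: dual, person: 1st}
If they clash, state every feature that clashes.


Compare features:
case: A=dat vs B=nom -> CLASH
gender: A=_ vs B=fem -> unified: fem
number: A=dual vs B=dual -> unified: dual
person: A=1st vs B=1st -> unified: 1st
Clash detected on feature 'case' (dat vs nom); unification fails.

CLASH on 'case' (dat vs nom)


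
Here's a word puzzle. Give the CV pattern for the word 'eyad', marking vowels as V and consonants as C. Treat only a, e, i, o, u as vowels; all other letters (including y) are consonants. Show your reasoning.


Letter mapping: e = V, y = C, a = V, d = C.

VCVC
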